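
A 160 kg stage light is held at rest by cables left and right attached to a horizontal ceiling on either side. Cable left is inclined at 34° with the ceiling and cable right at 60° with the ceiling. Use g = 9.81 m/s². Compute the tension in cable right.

T_right ≈ 1300 N

Weight W = 160 × 9.81 = 1570 N acts straight down.
Horizontal: T_left cos 34° = T_right cos 60°  →  T_left = 0.6031 T_right.
Vertical: T_left sin 34° + T_right sin 60° = 1570.
Substituting the horizontal relation into the vertical equation gives 1.203 T_right = 1570, so T_right = 1304 N.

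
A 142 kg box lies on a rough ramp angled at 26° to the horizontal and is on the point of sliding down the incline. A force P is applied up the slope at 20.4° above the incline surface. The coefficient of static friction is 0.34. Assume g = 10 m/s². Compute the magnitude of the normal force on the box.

N ≈ 1200 N

On the verge of sliding down the incline, friction equals μN and acts up the slope.
Perpendicular: N + P sin 20.4° = W cos 26° = 1276 N.
Along incline: P cos 20.4° + μN = W sin 26° with W sin 26° = 622.5 N.
Solving the pair for P and N: P = 230.3 N, N = 1196 N (and f = μN = 406.6 N).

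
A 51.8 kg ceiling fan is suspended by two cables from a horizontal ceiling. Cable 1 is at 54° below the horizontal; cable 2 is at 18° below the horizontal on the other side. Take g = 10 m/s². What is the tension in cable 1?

T_1 ≈ 518 N

Weight W = 51.8 × 10 = 518 N acts straight down.
Horizontal: T_1 cos 54° = T_2 cos 18°  →  T_2 = 0.618 T_1.
Vertical: T_1 sin 54° + T_2 sin 18° = 518.
Substituting the horizontal relation into the vertical equation gives 1 T_1 = 518, so T_1 = 518 N.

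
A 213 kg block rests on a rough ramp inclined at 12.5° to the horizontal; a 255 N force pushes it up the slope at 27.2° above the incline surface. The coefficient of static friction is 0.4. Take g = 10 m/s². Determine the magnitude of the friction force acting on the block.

f ≈ 234 N

Axes along / perpendicular to the incline. W sin 12.5° = 461 N down-slope; W cos 12.5° = 2080 N into the surface.
Perpendicular: N = W cos 12.5° − P sin 27.2° = 2080 − 116.6 = 1963 N.
Along incline: P cos 27.2° + f = W sin 12.5° (friction acts up-slope) → f = 461 − 226.8 = 234.2 N.
|f| = 234.2 N ≤ μN = 785.2 N, so the block is indeed static.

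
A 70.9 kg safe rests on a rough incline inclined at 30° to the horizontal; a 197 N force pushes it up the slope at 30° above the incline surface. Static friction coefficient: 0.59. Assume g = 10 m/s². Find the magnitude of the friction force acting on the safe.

Axes along / perpendicular to the incline. W sin 30° = 354.5 N down-slope; W cos 30° = 614 N into the surface.
Perpendicular: N = W cos 30° − P sin 30° = 614 − 98.5 = 515.5 N.
Along incline: P cos 30° + f = W sin 30° (friction acts up-slope) → f = 354.5 − 170.6 = 183.9 N.
|f| = 183.9 N ≤ μN = 304.2 N, so the safe is indeed static.

f ≈ 184 N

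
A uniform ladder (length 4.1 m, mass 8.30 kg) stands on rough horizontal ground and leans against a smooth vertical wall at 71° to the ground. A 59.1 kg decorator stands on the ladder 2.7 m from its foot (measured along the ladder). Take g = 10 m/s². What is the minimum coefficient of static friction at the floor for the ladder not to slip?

μ_min ≈ 0.220

ΣF_y = 0: N_floor = 8.30×10 + 59.1×10 = 674 N.
Torques about the foot: N_wall · 4.1 sin 71° = 8.30×10×2.05 cos 71° + 59.1×10×2.7 cos 71° → N_wall = 148.3 N.
ΣF_x = 0: f_floor = N_wall = 148.3 N.
μ_min = f_floor / N_floor = 148.3 / 674 = 0.22.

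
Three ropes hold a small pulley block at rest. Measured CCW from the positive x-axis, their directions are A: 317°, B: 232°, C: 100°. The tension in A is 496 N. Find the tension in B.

T_B ≈ 402 N

Resolve: ΣF_x = 496 cos 317° + T_B cos 232° + T_C cos 100° = 0.
        ΣF_y = 496 sin 317° + T_B sin 232° + T_C sin 100° = 0.
The known terms sum to (362.8, -338.3) N, so -0.6157 T_B − 0.1736 T_C = -362.8 and -0.7880 T_B + 0.9848 T_C = 338.3.
Solving simultaneously: T_B = 401.7 N, T_C = 664.9 N.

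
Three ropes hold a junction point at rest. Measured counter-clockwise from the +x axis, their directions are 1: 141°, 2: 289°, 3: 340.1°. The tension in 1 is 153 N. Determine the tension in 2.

T_2 ≈ 64.3 N

Resolve: ΣF_x = 153 cos 141° + T_2 cos 289° + T_3 cos 340.1° = 0.
        ΣF_y = 153 sin 141° + T_2 sin 289° + T_3 sin 340.1° = 0.
The known terms sum to (-118.9, 96.29) N, so 0.3256 T_2 + 0.9403 T_3 = 118.9 and -0.9455 T_2 − 0.3404 T_3 = -96.29.
Solving simultaneously: T_2 = 64.33 N, T_3 = 104.2 N.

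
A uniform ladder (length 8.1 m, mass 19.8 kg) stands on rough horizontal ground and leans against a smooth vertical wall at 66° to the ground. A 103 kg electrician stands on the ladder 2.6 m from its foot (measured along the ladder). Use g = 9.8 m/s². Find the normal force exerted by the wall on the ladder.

N_wall ≈ 187 N

Torques about the foot: N_wall · 8.1 sin 66° = 19.8×9.8×4.05 cos 66° + 103×9.8×2.6 cos 66° → N_wall = 187.45 N.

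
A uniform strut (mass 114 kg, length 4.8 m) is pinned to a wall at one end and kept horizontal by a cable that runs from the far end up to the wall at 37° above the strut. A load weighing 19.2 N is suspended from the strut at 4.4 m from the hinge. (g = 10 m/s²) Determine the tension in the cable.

T ≈ 976 N

Take torques about the hinge: T sin 37° · 4.8 = 114×10×2.4 + 19.2×4.4 = 2820.5 N·m.
So T = 2820.5 / (0.6018 × 4.8) = 976.38 N.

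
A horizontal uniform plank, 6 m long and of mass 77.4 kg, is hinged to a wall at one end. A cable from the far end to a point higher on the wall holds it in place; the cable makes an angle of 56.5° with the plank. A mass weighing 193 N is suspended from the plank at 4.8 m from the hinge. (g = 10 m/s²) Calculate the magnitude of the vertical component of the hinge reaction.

|H_y| ≈ 426 N

Take torques about the hinge: T sin 56.5° · 6 = 77.4×10×3 + 193×4.8 = 3248.4 N·m.
So T = 3248.4 / (0.8339 × 6) = 649.25 N.
ΣF_y = 0: H_y = (77.4×10 + 193) − T sin 56.5° = 967 − 541.4 = 425.6 N.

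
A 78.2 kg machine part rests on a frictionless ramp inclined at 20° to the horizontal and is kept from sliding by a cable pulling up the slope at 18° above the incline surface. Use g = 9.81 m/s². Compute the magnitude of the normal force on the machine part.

N ≈ 636 N

Take axes along and perpendicular to the incline. Weight components: W sin 20° = 262.4 N down-slope, W cos 20° = 720.9 N into the surface.
Along incline: T cos 18° = W sin 20° → T = 275.9 N.
Perpendicular: N = W cos 20° − T sin 18° = 635.6 N.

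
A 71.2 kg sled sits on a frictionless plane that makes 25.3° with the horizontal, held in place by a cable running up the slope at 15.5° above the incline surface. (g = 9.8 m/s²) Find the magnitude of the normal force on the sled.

N ≈ 548 N

Take axes along and perpendicular to the incline. Weight components: W sin 25.3° = 298.2 N down-slope, W cos 25.3° = 630.8 N into the surface.
Along incline: T cos 15.5° = W sin 25.3° → T = 309.4 N.
Perpendicular: N = W cos 25.3° − T sin 15.5° = 548.1 N.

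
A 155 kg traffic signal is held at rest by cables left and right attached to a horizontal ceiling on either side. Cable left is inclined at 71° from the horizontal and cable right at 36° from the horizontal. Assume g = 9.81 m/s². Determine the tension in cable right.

Weight W = 155 × 9.81 = 1521 N acts straight down.
Horizontal: T_left cos 71° = T_right cos 36°  →  T_left = 2.485 T_right.
Vertical: T_left sin 71° + T_right sin 36° = 1521.
Substituting the horizontal relation into the vertical equation gives 2.937 T_right = 1521, so T_right = 517.7 N.

T_right ≈ 518 N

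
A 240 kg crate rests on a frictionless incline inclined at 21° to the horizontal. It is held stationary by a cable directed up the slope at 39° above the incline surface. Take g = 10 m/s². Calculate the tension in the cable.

Take axes along and perpendicular to the incline. Weight components: W sin 21° = 860.1 N down-slope, W cos 21° = 2241 N into the surface.
Along incline: T cos 39° = W sin 21° → T = 1107 N.
Perpendicular: N = W cos 21° − T sin 39° = 1544 N.

T ≈ 1110 N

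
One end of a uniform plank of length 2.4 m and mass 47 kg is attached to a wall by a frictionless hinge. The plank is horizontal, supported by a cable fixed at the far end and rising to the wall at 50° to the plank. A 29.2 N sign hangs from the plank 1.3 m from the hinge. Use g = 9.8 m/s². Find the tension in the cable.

Take torques about the hinge: T sin 50° · 2.4 = 47×9.8×1.2 + 29.2×1.3 = 590.68 N·m.
So T = 590.68 / (0.7660 × 2.4) = 321.28 N.

T ≈ 321 N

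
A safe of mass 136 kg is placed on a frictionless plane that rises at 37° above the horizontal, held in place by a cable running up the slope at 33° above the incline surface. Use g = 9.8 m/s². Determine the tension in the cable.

Take axes along and perpendicular to the incline. Weight components: W sin 37° = 802.1 N down-slope, W cos 37° = 1064 N into the surface.
Along incline: T cos 33° = W sin 37° → T = 956.4 N.
Perpendicular: N = W cos 37° − T sin 33° = 543.5 N.

T ≈ 956 N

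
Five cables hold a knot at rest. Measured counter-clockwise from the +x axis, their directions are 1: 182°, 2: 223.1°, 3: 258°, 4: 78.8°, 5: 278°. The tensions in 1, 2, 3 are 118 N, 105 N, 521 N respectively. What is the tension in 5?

T_5 ≈ 558 N

Resolve: ΣF_x = 118 cos 182° + 105 cos 223.1° + 521 cos 258° + T_4 cos 78.8° + T_5 cos 278° = 0.
        ΣF_y = 118 sin 182° + 105 sin 223.1° + 521 sin 258° + T_4 sin 78.8° + T_5 sin 278° = 0.
The known terms sum to (-302.9, -585.5) N, so 0.1942 T_4 + 0.1392 T_5 = 302.9 and 0.9810 T_4 − 0.9903 T_5 = 585.5.
Solving simultaneously: T_4 = 1160 N, T_5 = 557.8 N.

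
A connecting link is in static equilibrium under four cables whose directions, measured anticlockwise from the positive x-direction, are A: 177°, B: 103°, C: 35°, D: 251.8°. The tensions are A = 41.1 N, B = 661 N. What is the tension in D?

T_D ≈ 1070 N

Resolve: ΣF_x = 41.1 cos 177° + 661 cos 103° + T_C cos 35° + T_D cos 251.8° = 0.
        ΣF_y = 41.1 sin 177° + 661 sin 103° + T_C sin 35° + T_D sin 251.8° = 0.
The known terms sum to (-189.7, 646.2) N, so 0.8192 T_C − 0.3123 T_D = 189.7 and 0.5736 T_C − 0.9500 T_D = -646.2.
Solving simultaneously: T_C = 637.8 N, T_D = 1065 N.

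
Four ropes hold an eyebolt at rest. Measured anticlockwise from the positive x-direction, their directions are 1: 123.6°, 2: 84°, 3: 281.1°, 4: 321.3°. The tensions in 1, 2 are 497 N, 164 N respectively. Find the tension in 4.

T_4 ≈ 220 N

Resolve: ΣF_x = 497 cos 123.6° + 164 cos 84° + T_3 cos 281.1° + T_4 cos 321.3° = 0.
        ΣF_y = 497 sin 123.6° + 164 sin 84° + T_3 sin 281.1° + T_4 sin 321.3° = 0.
The known terms sum to (-257.9, 577.1) N, so 0.1925 T_3 + 0.7804 T_4 = 257.9 and -0.9813 T_3 − 0.6252 T_4 = -577.1.
Solving simultaneously: T_3 = 447.9 N, T_4 = 220 N.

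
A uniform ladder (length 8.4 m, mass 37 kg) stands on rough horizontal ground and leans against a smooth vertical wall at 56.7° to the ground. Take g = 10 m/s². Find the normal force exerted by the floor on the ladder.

N_floor ≈ 370 N

ΣF_y = 0: N_floor = 37×10 = 370 N.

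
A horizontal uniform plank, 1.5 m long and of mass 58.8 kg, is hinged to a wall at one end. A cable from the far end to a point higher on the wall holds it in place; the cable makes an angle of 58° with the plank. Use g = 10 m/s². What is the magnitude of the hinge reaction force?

Take torques about the hinge: T sin 58° · 1.5 = 58.8×10×0.75 = 441 N·m.
So T = 441 / (0.8480 × 1.5) = 346.68 N.
ΣF_x = 0: H_x = T cos 58° = 183.71 N.
ΣF_y = 0: H_y = (58.8×10) − T sin 58° = 588 − 294 = 294 N.
|H| = √(H_x² + H_y²) = √((183.71)² + (294)²) = 346.68 N.

|H| ≈ 347 N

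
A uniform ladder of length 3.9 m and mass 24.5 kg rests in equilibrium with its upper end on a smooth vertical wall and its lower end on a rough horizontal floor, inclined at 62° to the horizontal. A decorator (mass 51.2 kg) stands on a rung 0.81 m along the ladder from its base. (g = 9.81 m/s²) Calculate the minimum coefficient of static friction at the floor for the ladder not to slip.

μ_min ≈ 0.161

ΣF_y = 0: N_floor = 24.5×9.81 + 51.2×9.81 = 742.62 N.
Torques about the foot: N_wall · 3.9 sin 62° = 24.5×9.81×1.95 cos 62° + 51.2×9.81×0.81 cos 62° → N_wall = 119.36 N.
ΣF_x = 0: f_floor = N_wall = 119.36 N.
μ_min = f_floor / N_floor = 119.36 / 742.62 = 0.1607.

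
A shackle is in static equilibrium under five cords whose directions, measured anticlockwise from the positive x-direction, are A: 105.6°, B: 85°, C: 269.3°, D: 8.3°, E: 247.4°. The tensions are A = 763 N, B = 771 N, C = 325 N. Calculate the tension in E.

Resolve: ΣF_x = 763 cos 105.6° + 771 cos 85° + 325 cos 269.3° + T_D cos 8.3° + T_E cos 247.4° = 0.
        ΣF_y = 763 sin 105.6° + 771 sin 85° + 325 sin 269.3° + T_D sin 8.3° + T_E sin 247.4° = 0.
The known terms sum to (-142, 1178) N, so 0.9895 T_D − 0.3843 T_E = 142 and 0.1444 T_D − 0.9232 T_E = -1178.
Solving simultaneously: T_D = 680.3 N, T_E = 1382 N.

T_E ≈ 1380 N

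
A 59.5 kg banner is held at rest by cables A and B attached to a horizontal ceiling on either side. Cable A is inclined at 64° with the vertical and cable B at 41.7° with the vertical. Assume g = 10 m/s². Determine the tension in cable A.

T_A ≈ 411 N

Angles from the horizontal: cable A is 90° − 64° = 26°, cable B is 90° − 41.7° = 48.3°.
Weight W = 59.5 × 10 = 595 N acts straight down.
Horizontal: T_A cos 26° = T_B cos 48.3°  →  T_B = 1.351 T_A.
Vertical: T_A sin 26° + T_B sin 48.3° = 595.
Substituting the horizontal relation into the vertical equation gives 1.447 T_A = 595, so T_A = 411.2 N.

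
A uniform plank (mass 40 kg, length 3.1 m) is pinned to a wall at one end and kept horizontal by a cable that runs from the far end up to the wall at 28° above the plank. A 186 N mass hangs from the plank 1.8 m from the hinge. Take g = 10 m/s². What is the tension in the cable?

Take torques about the hinge: T sin 28° · 3.1 = 40×10×1.55 + 186×1.8 = 954.8 N·m.
So T = 954.8 / (0.4695 × 3.1) = 656.06 N.

T ≈ 656 N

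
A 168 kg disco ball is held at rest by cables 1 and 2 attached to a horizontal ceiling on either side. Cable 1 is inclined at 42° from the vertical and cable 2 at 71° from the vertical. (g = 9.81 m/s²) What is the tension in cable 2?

T_2 ≈ 1200 N

Angles from the horizontal: cable 1 is 90° − 42° = 48°, cable 2 is 90° − 71° = 19°.
Weight W = 168 × 9.81 = 1648 N acts straight down.
Horizontal: T_1 cos 48° = T_2 cos 19°  →  T_1 = 1.413 T_2.
Vertical: T_1 sin 48° + T_2 sin 19° = 1648.
Substituting the horizontal relation into the vertical equation gives 1.376 T_2 = 1648, so T_2 = 1198 N.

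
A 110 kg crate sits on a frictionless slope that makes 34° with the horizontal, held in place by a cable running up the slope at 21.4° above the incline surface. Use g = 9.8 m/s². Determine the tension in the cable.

Take axes along and perpendicular to the incline. Weight components: W sin 34° = 602.8 N down-slope, W cos 34° = 893.7 N into the surface.
Along incline: T cos 21.4° = W sin 34° → T = 647.4 N.
Perpendicular: N = W cos 34° − T sin 21.4° = 657.5 N.

T ≈ 647 N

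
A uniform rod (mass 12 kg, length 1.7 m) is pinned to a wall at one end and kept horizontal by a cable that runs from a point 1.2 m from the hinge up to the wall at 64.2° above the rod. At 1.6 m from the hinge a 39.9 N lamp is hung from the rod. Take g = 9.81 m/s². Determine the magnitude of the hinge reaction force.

Take torques about the hinge: T sin 64.2° · 1.2 = 12×9.81×0.85 + 39.9×1.6 = 163.9 N·m.
So T = 163.9 / (0.9003 × 1.2) = 151.71 N.
ΣF_x = 0: H_x = T cos 64.2° = 66.028 N.
ΣF_y = 0: H_y = (12×9.81 + 39.9) − T sin 64.2° = 157.62 − 136.58 = 21.035 N.
|H| = √(H_x² + H_y²) = √((66.028)² + (21.035)²) = 69.297 N.

|H| ≈ 69.3 N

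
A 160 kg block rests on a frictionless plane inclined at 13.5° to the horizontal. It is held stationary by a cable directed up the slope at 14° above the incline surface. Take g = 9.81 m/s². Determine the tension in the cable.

Take axes along and perpendicular to the incline. Weight components: W sin 13.5° = 366.4 N down-slope, W cos 13.5° = 1526 N into the surface.
Along incline: T cos 14° = W sin 13.5° → T = 377.6 N.
Perpendicular: N = W cos 13.5° − T sin 14° = 1435 N.

T ≈ 378 N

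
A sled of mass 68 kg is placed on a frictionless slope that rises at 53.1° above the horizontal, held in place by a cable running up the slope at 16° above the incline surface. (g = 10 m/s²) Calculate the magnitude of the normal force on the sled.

Take axes along and perpendicular to the incline. Weight components: W sin 53.1° = 543.8 N down-slope, W cos 53.1° = 408.3 N into the surface.
Along incline: T cos 16° = W sin 53.1° → T = 565.7 N.
Perpendicular: N = W cos 53.1° − T sin 16° = 252.4 N.

N ≈ 252 N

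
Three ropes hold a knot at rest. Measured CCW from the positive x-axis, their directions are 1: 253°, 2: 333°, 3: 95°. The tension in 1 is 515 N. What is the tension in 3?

T_3 ≈ 598 N

Resolve: ΣF_x = 515 cos 253° + T_2 cos 333° + T_3 cos 95° = 0.
        ΣF_y = 515 sin 253° + T_2 sin 333° + T_3 sin 95° = 0.
The known terms sum to (-150.6, -492.5) N, so 0.8910 T_2 − 0.0872 T_3 = 150.6 and -0.4540 T_2 + 0.9962 T_3 = 492.5.
Solving simultaneously: T_2 = 227.5 N, T_3 = 598.1 N.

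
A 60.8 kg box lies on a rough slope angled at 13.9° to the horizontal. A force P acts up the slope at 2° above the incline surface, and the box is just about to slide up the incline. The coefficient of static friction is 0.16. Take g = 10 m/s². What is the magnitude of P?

On the verge of sliding up the incline, friction equals μN and acts down the slope.
Perpendicular: N + P sin 2° = W cos 13.9° = 590.2 N.
Along incline: P cos 2° = W sin 13.9° + μN  with W sin 13.9° = 146.1 N.
Solving the pair for P and N: P = 239.3 N, N = 581.8 N (and f = μN = 93.1 N).

P ≈ 239 N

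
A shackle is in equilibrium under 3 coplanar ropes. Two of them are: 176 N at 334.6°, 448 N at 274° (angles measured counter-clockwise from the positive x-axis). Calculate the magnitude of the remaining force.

Sum the known components: ΣF_x = 190.2 N, ΣF_y = -522.4 N.
For equilibrium the remaining force must supply (−ΣF_x, −ΣF_y) = (-190.2, 522.4) N.
Magnitude = √((-190.2)² + (522.4)²) = 556 N; direction = atan2(522.4, -190.2) = 110.0°.

F ≈ 556 N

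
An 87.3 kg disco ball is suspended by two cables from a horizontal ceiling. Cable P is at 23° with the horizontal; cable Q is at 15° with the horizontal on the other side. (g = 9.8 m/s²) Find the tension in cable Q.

T_Q ≈ 1280 N

Weight W = 87.3 × 9.8 = 855.5 N acts straight down.
Horizontal: T_P cos 23° = T_Q cos 15°  →  T_P = 1.049 T_Q.
Vertical: T_P sin 23° + T_Q sin 15° = 855.5.
Substituting the horizontal relation into the vertical equation gives 0.6688 T_Q = 855.5, so T_Q = 1279 N.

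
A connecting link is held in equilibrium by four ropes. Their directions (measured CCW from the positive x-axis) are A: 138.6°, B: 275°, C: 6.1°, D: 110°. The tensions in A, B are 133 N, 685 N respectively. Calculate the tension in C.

Resolve: ΣF_x = 133 cos 138.6° + 685 cos 275° + T_C cos 6.1° + T_D cos 110° = 0.
        ΣF_y = 133 sin 138.6° + 685 sin 275° + T_C sin 6.1° + T_D sin 110° = 0.
The known terms sum to (-40.06, -594.4) N, so 0.9943 T_C − 0.3420 T_D = 40.06 and 0.1063 T_C + 0.9397 T_D = 594.4.
Solving simultaneously: T_C = 248.2 N, T_D = 604.5 N.

T_C ≈ 248 N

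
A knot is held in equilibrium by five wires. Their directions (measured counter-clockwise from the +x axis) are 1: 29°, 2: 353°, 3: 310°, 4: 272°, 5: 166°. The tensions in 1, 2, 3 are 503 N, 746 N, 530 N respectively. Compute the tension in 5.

T_5 ≈ 1570 N

Resolve: ΣF_x = 503 cos 29° + 746 cos 353° + 530 cos 310° + T_4 cos 272° + T_5 cos 166° = 0.
        ΣF_y = 503 sin 29° + 746 sin 353° + 530 sin 310° + T_4 sin 272° + T_5 sin 166° = 0.
The known terms sum to (1521, -253.1) N, so 0.0349 T_4 − 0.9703 T_5 = -1521 and -0.9994 T_4 + 0.2419 T_5 = 253.1.
Solving simultaneously: T_4 = 127.4 N, T_5 = 1572 N.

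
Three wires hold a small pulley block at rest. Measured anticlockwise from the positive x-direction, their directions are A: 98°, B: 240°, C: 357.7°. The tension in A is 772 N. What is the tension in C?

T_C ≈ 537 N

Resolve: ΣF_x = 772 cos 98° + T_B cos 240° + T_C cos 357.7° = 0.
        ΣF_y = 772 sin 98° + T_B sin 240° + T_C sin 357.7° = 0.
The known terms sum to (-107.4, 764.5) N, so -0.5000 T_B + 0.9992 T_C = 107.4 and -0.8660 T_B − 0.0401 T_C = -764.5.
Solving simultaneously: T_B = 857.9 N, T_C = 536.8 N.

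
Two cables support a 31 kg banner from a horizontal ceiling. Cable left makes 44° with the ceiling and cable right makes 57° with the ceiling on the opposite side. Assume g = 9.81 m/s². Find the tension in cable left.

T_left ≈ 169 N

Weight W = 31 × 9.81 = 304.1 N acts straight down.
Horizontal: T_left cos 44° = T_right cos 57°  →  T_right = 1.321 T_left.
Vertical: T_left sin 44° + T_right sin 57° = 304.1.
Substituting the horizontal relation into the vertical equation gives 1.802 T_left = 304.1, so T_left = 168.7 N.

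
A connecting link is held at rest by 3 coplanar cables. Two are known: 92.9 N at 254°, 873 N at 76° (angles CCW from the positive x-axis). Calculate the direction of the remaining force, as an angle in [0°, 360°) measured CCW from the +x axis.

θ ≈ 256°

Sum the known components: ΣF_x = 185.6 N, ΣF_y = 757.8 N.
For equilibrium the remaining force must supply (−ΣF_x, −ΣF_y) = (-185.6, -757.8) N.
Magnitude = √((-185.6)² + (-757.8)²) = 780.2 N; direction = atan2(-757.8, -185.6) = 256.2°.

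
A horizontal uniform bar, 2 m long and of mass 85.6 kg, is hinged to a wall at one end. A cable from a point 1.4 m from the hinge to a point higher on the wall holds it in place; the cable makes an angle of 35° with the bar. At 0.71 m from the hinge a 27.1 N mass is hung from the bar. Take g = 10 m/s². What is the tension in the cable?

Take torques about the hinge: T sin 35° · 1.4 = 85.6×10×1 + 27.1×0.71 = 875.24 N·m.
So T = 875.24 / (0.5736 × 1.4) = 1090 N.

T ≈ 1090 N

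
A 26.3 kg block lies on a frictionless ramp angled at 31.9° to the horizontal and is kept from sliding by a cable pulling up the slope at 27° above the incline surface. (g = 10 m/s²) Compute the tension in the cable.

Take axes along and perpendicular to the incline. Weight components: W sin 31.9° = 139 N down-slope, W cos 31.9° = 223.3 N into the surface.
Along incline: T cos 27° = W sin 31.9° → T = 156 N.
Perpendicular: N = W cos 31.9° − T sin 27° = 152.5 N.

T ≈ 156 N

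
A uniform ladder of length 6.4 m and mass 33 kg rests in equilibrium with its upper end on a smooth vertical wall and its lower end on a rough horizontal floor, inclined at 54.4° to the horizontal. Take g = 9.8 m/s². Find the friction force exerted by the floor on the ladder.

f ≈ 116 N

Torques about the foot: N_wall · 6.4 sin 54.4° = 33×9.8×3.2 cos 54.4° → N_wall = 115.77 N.
ΣF_x = 0: f_floor = N_wall = 115.77 N.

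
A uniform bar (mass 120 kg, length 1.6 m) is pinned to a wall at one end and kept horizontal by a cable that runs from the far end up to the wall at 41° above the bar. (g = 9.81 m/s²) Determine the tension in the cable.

T ≈ 897 N

Take torques about the hinge: T sin 41° · 1.6 = 120×9.81×0.8 = 941.76 N·m.
So T = 941.76 / (0.6561 × 1.6) = 897.18 N.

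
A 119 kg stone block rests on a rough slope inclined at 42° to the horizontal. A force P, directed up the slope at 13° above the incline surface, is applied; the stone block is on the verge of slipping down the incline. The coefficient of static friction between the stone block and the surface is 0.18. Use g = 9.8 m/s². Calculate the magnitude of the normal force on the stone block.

On the verge of sliding down the incline, friction equals μN and acts up the slope.
Perpendicular: N + P sin 13° = W cos 42° = 866.7 N.
Along incline: P cos 13° + μN = W sin 42° with W sin 42° = 780.3 N.
Solving the pair for P and N: P = 668.5 N, N = 716.3 N (and f = μN = 128.9 N).

N ≈ 716 N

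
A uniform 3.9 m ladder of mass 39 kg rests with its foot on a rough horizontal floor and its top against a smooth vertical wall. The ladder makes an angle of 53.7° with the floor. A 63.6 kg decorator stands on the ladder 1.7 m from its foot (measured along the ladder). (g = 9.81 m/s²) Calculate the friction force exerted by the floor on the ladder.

Torques about the foot: N_wall · 3.9 sin 53.7° = 39×9.81×1.95 cos 53.7° + 63.6×9.81×1.7 cos 53.7° → N_wall = 340.3 N.
ΣF_x = 0: f_floor = N_wall = 340.3 N.

f ≈ 340 N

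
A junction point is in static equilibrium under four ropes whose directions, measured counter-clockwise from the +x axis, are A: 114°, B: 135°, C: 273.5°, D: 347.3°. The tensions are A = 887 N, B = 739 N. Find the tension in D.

Resolve: ΣF_x = 887 cos 114° + 739 cos 135° + T_C cos 273.5° + T_D cos 347.3° = 0.
        ΣF_y = 887 sin 114° + 739 sin 135° + T_C sin 273.5° + T_D sin 347.3° = 0.
The known terms sum to (-883.3, 1333) N, so 0.0610 T_C + 0.9755 T_D = 883.3 and -0.9981 T_C − 0.2198 T_D = -1333.
Solving simultaneously: T_C = 1152 N, T_D = 833.4 N.

T_D ≈ 833 N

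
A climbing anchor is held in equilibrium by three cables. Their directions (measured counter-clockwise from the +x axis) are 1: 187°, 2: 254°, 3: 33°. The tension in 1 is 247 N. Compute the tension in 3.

Resolve: ΣF_x = 247 cos 187° + T_2 cos 254° + T_3 cos 33° = 0.
        ΣF_y = 247 sin 187° + T_2 sin 254° + T_3 sin 33° = 0.
The known terms sum to (-245.2, -30.1) N, so -0.2756 T_2 + 0.8387 T_3 = 245.2 and -0.9613 T_2 + 0.5446 T_3 = 30.1.
Solving simultaneously: T_2 = 165 N, T_3 = 346.6 N.

T_3 ≈ 347 N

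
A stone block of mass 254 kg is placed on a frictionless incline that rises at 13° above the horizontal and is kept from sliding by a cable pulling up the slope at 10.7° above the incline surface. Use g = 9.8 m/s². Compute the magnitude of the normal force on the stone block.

N ≈ 2320 N

Take axes along and perpendicular to the incline. Weight components: W sin 13° = 559.9 N down-slope, W cos 13° = 2425 N into the surface.
Along incline: T cos 10.7° = W sin 13° → T = 569.9 N.
Perpendicular: N = W cos 13° − T sin 10.7° = 2320 N.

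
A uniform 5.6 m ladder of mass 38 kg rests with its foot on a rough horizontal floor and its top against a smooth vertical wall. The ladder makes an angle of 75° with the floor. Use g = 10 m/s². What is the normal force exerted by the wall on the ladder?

Torques about the foot: N_wall · 5.6 sin 75° = 38×10×2.8 cos 75° → N_wall = 50.91 N.

N_wall ≈ 50.9 N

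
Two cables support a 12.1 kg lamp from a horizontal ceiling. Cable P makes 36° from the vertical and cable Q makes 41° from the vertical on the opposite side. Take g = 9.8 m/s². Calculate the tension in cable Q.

T_Q ≈ 71.5 N

Angles from the horizontal: cable P is 90° − 36° = 54°, cable Q is 90° − 41° = 49°.
Weight W = 12.1 × 9.8 = 118.6 N acts straight down.
Horizontal: T_P cos 54° = T_Q cos 49°  →  T_P = 1.116 T_Q.
Vertical: T_P sin 54° + T_Q sin 49° = 118.6.
Substituting the horizontal relation into the vertical equation gives 1.658 T_Q = 118.6, so T_Q = 71.53 N.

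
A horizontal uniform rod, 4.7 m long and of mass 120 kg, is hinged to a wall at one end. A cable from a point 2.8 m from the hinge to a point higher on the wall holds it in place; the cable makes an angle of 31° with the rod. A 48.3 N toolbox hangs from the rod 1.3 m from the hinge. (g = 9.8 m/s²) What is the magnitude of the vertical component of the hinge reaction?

|H_y| ≈ 215 N

Take torques about the hinge: T sin 31° · 2.8 = 120×9.8×2.35 + 48.3×1.3 = 2826.4 N·m.
So T = 2826.4 / (0.5150 × 2.8) = 1959.9 N.
ΣF_y = 0: H_y = (120×9.8 + 48.3) − T sin 31° = 1224.3 − 1009.4 = 214.88 N.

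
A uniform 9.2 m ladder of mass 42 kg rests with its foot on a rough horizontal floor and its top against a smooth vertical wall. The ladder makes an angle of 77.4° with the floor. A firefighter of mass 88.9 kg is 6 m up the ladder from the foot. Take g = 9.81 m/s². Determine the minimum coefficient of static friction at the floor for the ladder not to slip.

μ_min ≈ 0.135

ΣF_y = 0: N_floor = 42×9.81 + 88.9×9.81 = 1284.1 N.
Torques about the foot: N_wall · 9.2 sin 77.4° = 42×9.81×4.6 cos 77.4° + 88.9×9.81×6 cos 77.4° → N_wall = 173.18 N.
ΣF_x = 0: f_floor = N_wall = 173.18 N.
μ_min = f_floor / N_floor = 173.18 / 1284.1 = 0.1349.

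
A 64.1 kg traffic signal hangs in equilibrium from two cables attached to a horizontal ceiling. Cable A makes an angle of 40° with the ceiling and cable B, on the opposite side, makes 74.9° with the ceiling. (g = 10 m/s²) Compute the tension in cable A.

T_A ≈ 184 N

Weight W = 64.1 × 10 = 641 N acts straight down.
Horizontal: T_A cos 40° = T_B cos 74.9°  →  T_B = 2.941 T_A.
Vertical: T_A sin 40° + T_B sin 74.9° = 641.
Substituting the horizontal relation into the vertical equation gives 3.482 T_A = 641, so T_A = 184.1 N.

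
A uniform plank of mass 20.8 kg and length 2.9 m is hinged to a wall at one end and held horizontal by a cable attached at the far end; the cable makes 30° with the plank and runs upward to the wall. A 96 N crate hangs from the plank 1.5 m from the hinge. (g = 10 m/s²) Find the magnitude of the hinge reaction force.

Take torques about the hinge: T sin 30° · 2.9 = 20.8×10×1.45 + 96×1.5 = 445.6 N·m.
So T = 445.6 / (0.5000 × 2.9) = 307.31 N.
ΣF_x = 0: H_x = T cos 30° = 266.14 N.
ΣF_y = 0: H_y = (20.8×10 + 96) − T sin 30° = 304 − 153.66 = 150.34 N.
|H| = √(H_x² + H_y²) = √((266.14)² + (150.34)²) = 305.67 N.

|H| ≈ 306 N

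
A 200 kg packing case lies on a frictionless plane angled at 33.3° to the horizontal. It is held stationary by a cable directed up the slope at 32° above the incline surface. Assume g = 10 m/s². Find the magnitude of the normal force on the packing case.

N ≈ 985 N

Take axes along and perpendicular to the incline. Weight components: W sin 33.3° = 1098 N down-slope, W cos 33.3° = 1672 N into the surface.
Along incline: T cos 32° = W sin 33.3° → T = 1295 N.
Perpendicular: N = W cos 33.3° − T sin 32° = 985.5 N.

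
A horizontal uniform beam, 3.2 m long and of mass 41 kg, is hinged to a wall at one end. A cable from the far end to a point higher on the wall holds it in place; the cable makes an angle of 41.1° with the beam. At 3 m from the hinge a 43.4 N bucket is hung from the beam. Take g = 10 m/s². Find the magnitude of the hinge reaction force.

Take torques about the hinge: T sin 41.1° · 3.2 = 41×10×1.6 + 43.4×3 = 786.2 N·m.
So T = 786.2 / (0.6574 × 3.2) = 373.74 N.
ΣF_x = 0: H_x = T cos 41.1° = 281.64 N.
ΣF_y = 0: H_y = (41×10 + 43.4) − T sin 41.1° = 453.4 − 245.69 = 207.71 N.
|H| = √(H_x² + H_y²) = √((281.64)² + (207.71)²) = 349.95 N.

|H| ≈ 350 N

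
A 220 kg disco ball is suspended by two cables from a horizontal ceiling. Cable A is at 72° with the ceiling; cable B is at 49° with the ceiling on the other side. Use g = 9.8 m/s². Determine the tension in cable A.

Weight W = 220 × 9.8 = 2156 N acts straight down.
Horizontal: T_A cos 72° = T_B cos 49°  →  T_B = 0.471 T_A.
Vertical: T_A sin 72° + T_B sin 49° = 2156.
Substituting the horizontal relation into the vertical equation gives 1.307 T_A = 2156, so T_A = 1650 N.

T_A ≈ 1650 N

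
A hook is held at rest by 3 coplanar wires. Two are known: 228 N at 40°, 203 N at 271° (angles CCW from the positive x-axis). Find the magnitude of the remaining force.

Sum the known components: ΣF_x = 178.2 N, ΣF_y = -56.41 N.
For equilibrium the remaining force must supply (−ΣF_x, −ΣF_y) = (-178.2, 56.41) N.
Magnitude = √((-178.2)² + (56.41)²) = 186.9 N; direction = atan2(56.41, -178.2) = 162.4°.

F ≈ 187 N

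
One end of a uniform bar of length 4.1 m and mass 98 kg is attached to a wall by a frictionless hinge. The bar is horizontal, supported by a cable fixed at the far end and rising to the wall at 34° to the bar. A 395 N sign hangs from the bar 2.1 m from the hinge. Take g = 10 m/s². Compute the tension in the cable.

T ≈ 1240 N

Take torques about the hinge: T sin 34° · 4.1 = 98×10×2.05 + 395×2.1 = 2838.5 N·m.
So T = 2838.5 / (0.5592 × 4.1) = 1238.1 N.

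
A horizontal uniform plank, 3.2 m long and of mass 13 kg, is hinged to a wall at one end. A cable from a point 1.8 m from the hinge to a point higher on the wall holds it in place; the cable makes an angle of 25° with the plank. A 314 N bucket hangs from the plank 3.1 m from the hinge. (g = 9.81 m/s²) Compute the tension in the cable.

Take torques about the hinge: T sin 25° · 1.8 = 13×9.81×1.6 + 314×3.1 = 1177.4 N·m.
So T = 1177.4 / (0.4226 × 1.8) = 1547.8 N.

T ≈ 1550 N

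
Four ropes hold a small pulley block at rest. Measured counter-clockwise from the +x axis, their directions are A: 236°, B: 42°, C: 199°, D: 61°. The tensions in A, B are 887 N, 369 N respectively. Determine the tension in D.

Resolve: ΣF_x = 887 cos 236° + 369 cos 42° + T_C cos 199° + T_D cos 61° = 0.
        ΣF_y = 887 sin 236° + 369 sin 42° + T_C sin 199° + T_D sin 61° = 0.
The known terms sum to (-221.8, -488.4) N, so -0.9455 T_C + 0.4848 T_D = 221.8 and -0.3256 T_C + 0.8746 T_D = 488.4.
Solving simultaneously: T_C = 64 N, T_D = 582.3 N.

T_D ≈ 582 N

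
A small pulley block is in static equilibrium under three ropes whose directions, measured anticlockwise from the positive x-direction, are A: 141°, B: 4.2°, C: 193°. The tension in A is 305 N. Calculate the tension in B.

Resolve: ΣF_x = 305 cos 141° + T_B cos 4.2° + T_C cos 193° = 0.
        ΣF_y = 305 sin 141° + T_B sin 4.2° + T_C sin 193° = 0.
The known terms sum to (-237, 191.9) N, so 0.9973 T_B − 0.9744 T_C = 237 and 0.0732 T_B − 0.2250 T_C = -191.9.
Solving simultaneously: T_B = 1571 N, T_C = 1365 N.

T_B ≈ 1570 N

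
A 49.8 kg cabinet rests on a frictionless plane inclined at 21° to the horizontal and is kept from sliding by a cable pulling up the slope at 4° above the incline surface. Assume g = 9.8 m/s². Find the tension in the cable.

T ≈ 175 N

Take axes along and perpendicular to the incline. Weight components: W sin 21° = 174.9 N down-slope, W cos 21° = 455.6 N into the surface.
Along incline: T cos 4° = W sin 21° → T = 175.3 N.
Perpendicular: N = W cos 21° − T sin 4° = 443.4 N.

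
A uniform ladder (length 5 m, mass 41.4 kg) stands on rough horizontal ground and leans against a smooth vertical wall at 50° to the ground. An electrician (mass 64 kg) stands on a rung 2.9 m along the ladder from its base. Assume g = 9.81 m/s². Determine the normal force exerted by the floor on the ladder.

N_floor ≈ 1030 N

ΣF_y = 0: N_floor = 41.4×9.81 + 64×9.81 = 1034 N.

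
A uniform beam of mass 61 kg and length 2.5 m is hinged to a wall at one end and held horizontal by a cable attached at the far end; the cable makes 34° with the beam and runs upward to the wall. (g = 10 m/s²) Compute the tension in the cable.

Take torques about the hinge: T sin 34° · 2.5 = 61×10×1.25 = 762.5 N·m.
So T = 762.5 / (0.5592 × 2.5) = 545.43 N.

T ≈ 545 N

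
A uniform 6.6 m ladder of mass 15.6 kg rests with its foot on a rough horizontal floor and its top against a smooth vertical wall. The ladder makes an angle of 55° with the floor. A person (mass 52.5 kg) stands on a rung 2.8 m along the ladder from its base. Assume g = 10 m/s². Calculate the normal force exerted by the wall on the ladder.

Torques about the foot: N_wall · 6.6 sin 55° = 15.6×10×3.3 cos 55° + 52.5×10×2.8 cos 55° → N_wall = 210.57 N.

N_wall ≈ 211 N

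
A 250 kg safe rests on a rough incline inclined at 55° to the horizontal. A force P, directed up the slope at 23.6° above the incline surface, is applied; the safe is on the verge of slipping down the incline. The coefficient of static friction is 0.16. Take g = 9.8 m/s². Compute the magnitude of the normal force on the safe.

N ≈ 568 N

On the verge of sliding down the incline, friction equals μN and acts up the slope.
Perpendicular: N + P sin 23.6° = W cos 55° = 1405 N.
Along incline: P cos 23.6° + μN = W sin 55° with W sin 55° = 2007 N.
Solving the pair for P and N: P = 2091 N, N = 568.2 N (and f = μN = 90.91 N).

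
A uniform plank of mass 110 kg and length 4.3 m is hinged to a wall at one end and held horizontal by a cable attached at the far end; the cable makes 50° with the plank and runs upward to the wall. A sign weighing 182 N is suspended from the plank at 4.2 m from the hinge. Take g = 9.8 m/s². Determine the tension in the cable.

Take torques about the hinge: T sin 50° · 4.3 = 110×9.8×2.15 + 182×4.2 = 3082.1 N·m.
So T = 3082.1 / (0.7660 × 4.3) = 935.67 N.

T ≈ 936 N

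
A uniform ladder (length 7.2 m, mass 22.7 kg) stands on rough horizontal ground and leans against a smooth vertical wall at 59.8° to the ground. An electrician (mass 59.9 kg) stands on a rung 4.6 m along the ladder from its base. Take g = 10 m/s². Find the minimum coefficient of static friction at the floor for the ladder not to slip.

μ_min ≈ 0.350

ΣF_y = 0: N_floor = 22.7×10 + 59.9×10 = 826 N.
Torques about the foot: N_wall · 7.2 sin 59.8° = 22.7×10×3.6 cos 59.8° + 59.9×10×4.6 cos 59.8° → N_wall = 288.79 N.
ΣF_x = 0: f_floor = N_wall = 288.79 N.
μ_min = f_floor / N_floor = 288.79 / 826 = 0.3496.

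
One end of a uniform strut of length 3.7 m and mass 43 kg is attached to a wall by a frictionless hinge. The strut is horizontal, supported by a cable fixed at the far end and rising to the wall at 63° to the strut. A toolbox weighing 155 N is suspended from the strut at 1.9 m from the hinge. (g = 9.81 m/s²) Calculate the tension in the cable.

T ≈ 326 N

Take torques about the hinge: T sin 63° · 3.7 = 43×9.81×1.85 + 155×1.9 = 1074.9 N·m.
So T = 1074.9 / (0.8910 × 3.7) = 326.05 N.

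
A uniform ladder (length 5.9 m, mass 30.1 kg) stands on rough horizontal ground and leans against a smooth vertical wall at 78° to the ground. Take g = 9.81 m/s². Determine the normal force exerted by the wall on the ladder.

Torques about the foot: N_wall · 5.9 sin 78° = 30.1×9.81×2.95 cos 78° → N_wall = 31.382 N.

N_wall ≈ 31.4 N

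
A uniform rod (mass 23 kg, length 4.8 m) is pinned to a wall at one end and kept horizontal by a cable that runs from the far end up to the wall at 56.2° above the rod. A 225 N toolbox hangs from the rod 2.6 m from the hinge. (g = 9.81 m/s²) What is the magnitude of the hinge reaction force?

|H| ≈ 267 N

Take torques about the hinge: T sin 56.2° · 4.8 = 23×9.81×2.4 + 225×2.6 = 1126.5 N·m.
So T = 1126.5 / (0.8310 × 4.8) = 282.42 N.
ΣF_x = 0: H_x = T cos 56.2° = 157.11 N.
ΣF_y = 0: H_y = (23×9.81 + 225) − T sin 56.2° = 450.63 − 234.69 = 215.94 N.
|H| = √(H_x² + H_y²) = √((157.11)² + (215.94)²) = 267.05 N.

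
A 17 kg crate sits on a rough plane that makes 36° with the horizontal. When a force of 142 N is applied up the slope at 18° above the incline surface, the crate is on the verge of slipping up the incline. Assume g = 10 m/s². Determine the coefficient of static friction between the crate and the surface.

On the verge of sliding up the incline, friction is at its maximum μN and acts down the slope.
Perpendicular to incline: N = W cos 36° − P sin 18° = 137.5 − 43.88 = 93.65 N.
Along incline: P cos 18° − μN = W sin 36° → μ = −(W sin 36° − P cos 18°) / N = 0.3751.

μ ≈ 0.375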